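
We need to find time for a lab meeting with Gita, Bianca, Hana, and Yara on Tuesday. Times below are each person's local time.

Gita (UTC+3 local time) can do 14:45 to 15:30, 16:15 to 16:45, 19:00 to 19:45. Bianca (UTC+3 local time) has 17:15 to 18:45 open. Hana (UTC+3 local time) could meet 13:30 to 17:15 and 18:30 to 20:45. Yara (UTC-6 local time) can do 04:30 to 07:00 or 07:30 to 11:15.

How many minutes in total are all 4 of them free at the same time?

0

Gita in UTC: 11:45-12:30, 13:15-13:45, 16:00-16:45 (subtract 3h to convert from UTC+3).
Bianca in UTC: 14:15-15:45 (subtract 3h to convert from UTC+3).
Hana in UTC: 10:30-14:15, 15:30-17:45 (subtract 3h to convert from UTC+3).
Yara in UTC: 10:30-13:00, 13:30-17:15 (add 6h to convert from UTC-6).
Gita ∩ Bianca: ∅.
Gita ∩ Bianca ∩ Hana: ∅.
Gita ∩ Bianca ∩ Hana ∩ Yara: ∅.
There is no time when everyone is free.
There is no common window, so the total is 0 minutes.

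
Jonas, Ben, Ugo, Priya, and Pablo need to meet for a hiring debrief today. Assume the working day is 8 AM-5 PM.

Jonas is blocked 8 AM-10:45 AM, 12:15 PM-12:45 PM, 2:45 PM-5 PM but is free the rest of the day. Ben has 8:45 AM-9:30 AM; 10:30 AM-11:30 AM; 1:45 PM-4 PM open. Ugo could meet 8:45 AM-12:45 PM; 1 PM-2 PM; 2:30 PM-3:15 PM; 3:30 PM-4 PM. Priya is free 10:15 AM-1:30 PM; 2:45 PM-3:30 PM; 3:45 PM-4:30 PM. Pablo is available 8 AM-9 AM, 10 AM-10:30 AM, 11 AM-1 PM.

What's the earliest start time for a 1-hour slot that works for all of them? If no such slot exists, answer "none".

none

Jonas free: 10:45-12:15, 12:45-14:45 (invert busy blocks within the working day).
Ben free: 08:45-09:30, 10:30-11:30, 13:45-16:00.
Ugo free: 08:45-12:45, 13:00-14:00, 14:30-15:15, 15:30-16:00.
Priya free: 10:15-13:30, 14:45-15:30, 15:45-16:30.
Pablo free: 08:00-09:00, 10:00-10:30, 11:00-13:00.
Jonas ∩ Ben: 10:45-11:30, 13:45-14:45.
Jonas ∩ Ben ∩ Ugo: 10:45-11:30, 13:45-14:00, 14:30-14:45.
Jonas ∩ Ben ∩ Ugo ∩ Priya: 10:45-11:30.
Jonas ∩ Ben ∩ Ugo ∩ Priya ∩ Pablo: 11:00-11:30.
No common window is at least 60 minutes long.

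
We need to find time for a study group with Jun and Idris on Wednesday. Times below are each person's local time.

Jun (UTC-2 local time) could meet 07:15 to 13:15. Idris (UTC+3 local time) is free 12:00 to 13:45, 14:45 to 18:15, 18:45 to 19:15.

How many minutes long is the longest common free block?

Jun in UTC: 09:15-15:15 (add 2h to convert from UTC-2).
Idris in UTC: 09:00-10:45, 11:45-15:15, 15:45-16:15 (subtract 3h to convert from UTC+3).
Jun ∩ Idris: 09:15-10:45, 11:45-15:15.
The longest is 11:45-15:15 at 210 minutes.

210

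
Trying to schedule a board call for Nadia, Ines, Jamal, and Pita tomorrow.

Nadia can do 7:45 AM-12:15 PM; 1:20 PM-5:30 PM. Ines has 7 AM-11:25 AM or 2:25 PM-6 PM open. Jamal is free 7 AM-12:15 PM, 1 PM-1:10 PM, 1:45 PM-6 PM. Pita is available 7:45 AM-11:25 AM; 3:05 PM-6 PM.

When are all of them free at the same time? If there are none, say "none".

Nadia ∩ Ines: 07:45-11:25, 14:25-17:30.
Nadia ∩ Ines ∩ Jamal: 07:45-11:25, 14:25-17:30.
Nadia ∩ Ines ∩ Jamal ∩ Pita: 07:45-11:25, 15:05-17:30.

07:45-11:25, 15:05-17:30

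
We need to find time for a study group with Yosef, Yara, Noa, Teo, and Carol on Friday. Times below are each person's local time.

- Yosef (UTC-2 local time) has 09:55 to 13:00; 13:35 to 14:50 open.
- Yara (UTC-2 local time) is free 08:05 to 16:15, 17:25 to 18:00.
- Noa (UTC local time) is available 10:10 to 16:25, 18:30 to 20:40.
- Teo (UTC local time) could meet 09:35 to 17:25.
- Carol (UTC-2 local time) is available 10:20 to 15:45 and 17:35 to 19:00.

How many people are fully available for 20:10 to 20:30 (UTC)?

Yosef in UTC: 11:55-15:00, 15:35-16:50 (add 2h to convert from UTC-2).
Yara in UTC: 10:05-18:15, 19:25-20:00 (add 2h to convert from UTC-2).
Noa in UTC: 10:10-16:25, 18:30-20:40.
Teo in UTC: 09:35-17:25.
Carol in UTC: 12:20-17:45, 19:35-21:00 (add 2h to convert from UTC-2).
Noa and Carol can make the full 20:10-20:30 slot — that's 2.

2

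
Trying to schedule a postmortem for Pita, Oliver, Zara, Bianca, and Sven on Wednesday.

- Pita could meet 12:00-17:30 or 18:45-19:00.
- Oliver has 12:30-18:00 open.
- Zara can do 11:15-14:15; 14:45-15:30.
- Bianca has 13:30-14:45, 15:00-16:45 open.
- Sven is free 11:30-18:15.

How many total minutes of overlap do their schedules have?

75

Pita ∩ Oliver: 12:30-17:30.
Pita ∩ Oliver ∩ Zara: 12:30-14:15, 14:45-15:30.
Pita ∩ Oliver ∩ Zara ∩ Bianca: 13:30-14:15, 15:00-15:30.
Pita ∩ Oliver ∩ Zara ∩ Bianca ∩ Sven: 13:30-14:15, 15:00-15:30.
So the common availability across everyone is 13:30-14:15, 15:00-15:30.
Summing the common windows: 45 + 30 = 75 minutes.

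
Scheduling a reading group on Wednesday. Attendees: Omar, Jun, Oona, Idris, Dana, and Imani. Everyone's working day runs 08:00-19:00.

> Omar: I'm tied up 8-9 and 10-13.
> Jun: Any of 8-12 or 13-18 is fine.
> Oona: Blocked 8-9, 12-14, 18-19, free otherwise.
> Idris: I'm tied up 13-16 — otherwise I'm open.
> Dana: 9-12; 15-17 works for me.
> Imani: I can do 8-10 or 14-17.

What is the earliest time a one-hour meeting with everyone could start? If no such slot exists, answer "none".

09:00

Omar free: 09:00-10:00, 13:00-19:00 (invert busy blocks within the working day).
Jun free: 08:00-12:00, 13:00-18:00.
Oona free: 09:00-12:00, 14:00-18:00 (invert busy blocks within the working day).
Idris free: 08:00-13:00, 16:00-19:00 (invert busy blocks within the working day).
Dana free: 09:00-12:00, 15:00-17:00.
Imani free: 08:00-10:00, 14:00-17:00.
Omar ∩ Jun: 09:00-10:00, 13:00-18:00.
Omar ∩ Jun ∩ Oona: 09:00-10:00, 14:00-18:00.
Omar ∩ Jun ∩ Oona ∩ Idris: 09:00-10:00, 16:00-18:00.
Omar ∩ Jun ∩ Oona ∩ Idris ∩ Dana: 09:00-10:00, 16:00-17:00.
Omar ∩ Jun ∩ Oona ∩ Idris ∩ Dana ∩ Imani: 09:00-10:00, 16:00-17:00.
The first common window of at least 60 minutes is 09:00-10:00, so the earliest start is 09:00.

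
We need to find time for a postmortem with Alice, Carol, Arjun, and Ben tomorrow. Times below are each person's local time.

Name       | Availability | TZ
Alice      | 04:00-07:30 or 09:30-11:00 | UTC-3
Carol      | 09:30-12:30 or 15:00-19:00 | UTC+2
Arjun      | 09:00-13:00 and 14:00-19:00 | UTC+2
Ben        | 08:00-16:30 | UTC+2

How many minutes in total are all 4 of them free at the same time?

240

Alice in UTC: 07:00-10:30, 12:30-14:00 (add 3h to convert from UTC-3).
Carol in UTC: 07:30-10:30, 13:00-17:00 (subtract 2h to convert from UTC+2).
Arjun in UTC: 07:00-11:00, 12:00-17:00 (subtract 2h to convert from UTC+2).
Ben in UTC: 06:00-14:30 (subtract 2h to convert from UTC+2).
Alice ∩ Carol: 07:30-10:30, 13:00-14:00.
Alice ∩ Carol ∩ Arjun: 07:30-10:30, 13:00-14:00.
Alice ∩ Carol ∩ Arjun ∩ Ben: 07:30-10:30, 13:00-14:00.
Summing the common windows: 180 + 60 = 240 minutes.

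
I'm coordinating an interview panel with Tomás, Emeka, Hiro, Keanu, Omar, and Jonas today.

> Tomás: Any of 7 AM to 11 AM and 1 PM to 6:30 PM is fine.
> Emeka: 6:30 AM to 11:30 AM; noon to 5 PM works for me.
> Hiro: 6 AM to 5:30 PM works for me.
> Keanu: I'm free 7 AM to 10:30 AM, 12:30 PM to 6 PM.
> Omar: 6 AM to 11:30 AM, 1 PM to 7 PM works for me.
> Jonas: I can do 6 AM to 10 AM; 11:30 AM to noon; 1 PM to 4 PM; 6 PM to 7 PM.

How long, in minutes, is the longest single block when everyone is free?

Tomás ∩ Emeka: 07:00-11:00, 13:00-17:00.
Tomás ∩ Emeka ∩ Hiro: 07:00-11:00, 13:00-17:00.
Tomás ∩ Emeka ∩ Hiro ∩ Keanu: 07:00-10:30, 13:00-17:00.
Tomás ∩ Emeka ∩ Hiro ∩ Keanu ∩ Omar: 07:00-10:30, 13:00-17:00.
Tomás ∩ Emeka ∩ Hiro ∩ Keanu ∩ Omar ∩ Jonas: 07:00-10:00, 13:00-16:00.
So the common availability across everyone is 07:00-10:00, 13:00-16:00.
The longest is 07:00-10:00 at 180 minutes.

180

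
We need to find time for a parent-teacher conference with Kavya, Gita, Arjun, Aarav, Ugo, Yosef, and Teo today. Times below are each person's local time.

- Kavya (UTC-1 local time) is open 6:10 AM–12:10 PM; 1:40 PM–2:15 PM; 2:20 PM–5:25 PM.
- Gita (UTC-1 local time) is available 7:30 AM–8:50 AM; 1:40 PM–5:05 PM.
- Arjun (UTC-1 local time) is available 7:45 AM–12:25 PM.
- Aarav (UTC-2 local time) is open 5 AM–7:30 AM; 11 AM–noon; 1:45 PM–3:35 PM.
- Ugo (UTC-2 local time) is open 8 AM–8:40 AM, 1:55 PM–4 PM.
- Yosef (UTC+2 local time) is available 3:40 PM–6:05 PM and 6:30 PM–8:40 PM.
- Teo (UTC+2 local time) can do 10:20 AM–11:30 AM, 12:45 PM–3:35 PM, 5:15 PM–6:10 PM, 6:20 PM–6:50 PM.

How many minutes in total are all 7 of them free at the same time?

0

Kavya in UTC: 07:10-13:10, 14:40-15:15, 15:20-18:25 (add 1h to convert from UTC-1).
Gita in UTC: 08:30-09:50, 14:40-18:05 (add 1h to convert from UTC-1).
Arjun in UTC: 08:45-13:25 (add 1h to convert from UTC-1).
Aarav in UTC: 07:00-09:30, 13:00-14:00, 15:45-17:35 (add 2h to convert from UTC-2).
Ugo in UTC: 10:00-10:40, 15:55-18:00 (add 2h to convert from UTC-2).
Yosef in UTC: 13:40-16:05, 16:30-18:40 (subtract 2h to convert from UTC+2).
Teo in UTC: 08:20-09:30, 10:45-13:35, 15:15-16:10, 16:20-16:50 (subtract 2h to convert from UTC+2).
Kavya ∩ Gita: 08:30-09:50, 14:40-15:15, 15:20-18:05.
Kavya ∩ Gita ∩ Arjun: 08:45-09:50.
Kavya ∩ Gita ∩ Arjun ∩ Aarav: 08:45-09:30.
Kavya ∩ Gita ∩ Arjun ∩ Aarav ∩ Ugo: ∅.
Kavya ∩ Gita ∩ Arjun ∩ Aarav ∩ Ugo ∩ Yosef: ∅.
Kavya ∩ Gita ∩ Arjun ∩ Aarav ∩ Ugo ∩ Yosef ∩ Teo: ∅.
There is no time when everyone is free.
There is no common window, so the total is 0 minutes.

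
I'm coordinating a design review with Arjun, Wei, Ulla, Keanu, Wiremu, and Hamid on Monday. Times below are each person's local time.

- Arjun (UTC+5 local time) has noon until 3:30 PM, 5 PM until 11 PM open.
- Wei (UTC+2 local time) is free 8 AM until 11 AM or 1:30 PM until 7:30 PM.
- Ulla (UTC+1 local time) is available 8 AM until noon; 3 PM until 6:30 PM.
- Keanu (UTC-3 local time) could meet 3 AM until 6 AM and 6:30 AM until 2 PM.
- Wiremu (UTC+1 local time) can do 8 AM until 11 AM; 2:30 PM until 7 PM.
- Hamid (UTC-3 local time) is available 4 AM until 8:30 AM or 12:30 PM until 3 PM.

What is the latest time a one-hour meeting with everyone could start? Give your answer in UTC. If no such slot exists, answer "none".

Arjun in UTC: 07:00-10:30, 12:00-18:00 (subtract 5h to convert from UTC+5).
Wei in UTC: 06:00-09:00, 11:30-17:30 (subtract 2h to convert from UTC+2).
Ulla in UTC: 07:00-11:00, 14:00-17:30 (subtract 1h to convert from UTC+1).
Keanu in UTC: 06:00-09:00, 09:30-17:00 (add 3h to convert from UTC-3).
Wiremu in UTC: 07:00-10:00, 13:30-18:00 (subtract 1h to convert from UTC+1).
Hamid in UTC: 07:00-11:30, 15:30-18:00 (add 3h to convert from UTC-3).
Arjun ∩ Wei: 07:00-09:00, 12:00-17:30.
Arjun ∩ Wei ∩ Ulla: 07:00-09:00, 14:00-17:30.
Arjun ∩ Wei ∩ Ulla ∩ Keanu: 07:00-09:00, 14:00-17:00.
Arjun ∩ Wei ∩ Ulla ∩ Keanu ∩ Wiremu: 07:00-09:00, 14:00-17:00.
Arjun ∩ Wei ∩ Ulla ∩ Keanu ∩ Wiremu ∩ Hamid: 07:00-09:00, 15:30-17:00.
The last common window of at least 60 minutes is 15:30-17:00; a 60-minute meeting can start as late as 16:00 and still end by 17:00.

16:00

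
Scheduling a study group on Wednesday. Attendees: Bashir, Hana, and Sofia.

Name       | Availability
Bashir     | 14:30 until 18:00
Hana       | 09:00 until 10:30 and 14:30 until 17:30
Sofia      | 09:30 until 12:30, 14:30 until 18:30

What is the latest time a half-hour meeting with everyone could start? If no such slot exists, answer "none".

Bashir ∩ Hana: 14:30-17:30.
Bashir ∩ Hana ∩ Sofia: 14:30-17:30.
The last common window of at least 30 minutes is 14:30-17:30; a 30-minute meeting can start as late as 17:00 and still end by 17:30.

17:00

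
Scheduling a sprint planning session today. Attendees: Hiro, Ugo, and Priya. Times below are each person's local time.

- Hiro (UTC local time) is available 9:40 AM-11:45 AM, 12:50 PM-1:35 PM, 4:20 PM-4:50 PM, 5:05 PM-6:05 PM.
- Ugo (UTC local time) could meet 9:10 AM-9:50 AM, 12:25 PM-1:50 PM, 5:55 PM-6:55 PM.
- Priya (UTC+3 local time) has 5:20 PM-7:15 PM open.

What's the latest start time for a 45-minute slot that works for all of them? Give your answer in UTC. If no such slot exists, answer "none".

Hiro in UTC: 09:40-11:45, 12:50-13:35, 16:20-16:50, 17:05-18:05.
Ugo in UTC: 09:10-09:50, 12:25-13:50, 17:55-18:55.
Priya in UTC: 14:20-16:15 (subtract 3h to convert from UTC+3).
Hiro ∩ Ugo: 09:40-09:50, 12:50-13:35, 17:55-18:05.
Hiro ∩ Ugo ∩ Priya: ∅.
There is no time when everyone is free.
No common window is at least 45 minutes long.

none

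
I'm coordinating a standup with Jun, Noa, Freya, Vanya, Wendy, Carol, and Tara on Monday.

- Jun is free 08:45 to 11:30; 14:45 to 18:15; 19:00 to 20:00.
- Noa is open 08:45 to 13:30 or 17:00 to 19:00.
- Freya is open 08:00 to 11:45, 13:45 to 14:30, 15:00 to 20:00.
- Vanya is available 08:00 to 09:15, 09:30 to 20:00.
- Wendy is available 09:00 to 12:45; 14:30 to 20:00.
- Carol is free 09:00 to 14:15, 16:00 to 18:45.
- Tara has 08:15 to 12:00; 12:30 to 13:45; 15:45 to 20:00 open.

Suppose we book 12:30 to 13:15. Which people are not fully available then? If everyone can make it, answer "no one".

Jun: not fully free for 12:30-13:15. Noa: free for 12:30-13:15. Freya: not fully free for 12:30-13:15. Vanya: free for 12:30-13:15. Wendy: not fully free for 12:30-13:15. Carol: free for 12:30-13:15. Tara: free for 12:30-13:15.

Freya, Jun, Wendy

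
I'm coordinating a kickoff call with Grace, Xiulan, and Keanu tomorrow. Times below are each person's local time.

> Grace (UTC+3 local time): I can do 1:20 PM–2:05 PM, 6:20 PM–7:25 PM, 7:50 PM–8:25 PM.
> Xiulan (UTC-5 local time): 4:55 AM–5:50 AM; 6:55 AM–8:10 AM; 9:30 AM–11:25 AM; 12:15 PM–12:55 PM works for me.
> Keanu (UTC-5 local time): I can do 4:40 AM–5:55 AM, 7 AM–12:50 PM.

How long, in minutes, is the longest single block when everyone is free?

65

Grace in UTC: 10:20-11:05, 15:20-16:25, 16:50-17:25 (subtract 3h to convert from UTC+3).
Xiulan in UTC: 09:55-10:50, 11:55-13:10, 14:30-16:25, 17:15-17:55 (add 5h to convert from UTC-5).
Keanu in UTC: 09:40-10:55, 12:00-17:50 (add 5h to convert from UTC-5).
Grace ∩ Xiulan: 10:20-10:50, 15:20-16:25, 17:15-17:25.
Grace ∩ Xiulan ∩ Keanu: 10:20-10:50, 15:20-16:25, 17:15-17:25.
The longest is 15:20-16:25 at 65 minutes.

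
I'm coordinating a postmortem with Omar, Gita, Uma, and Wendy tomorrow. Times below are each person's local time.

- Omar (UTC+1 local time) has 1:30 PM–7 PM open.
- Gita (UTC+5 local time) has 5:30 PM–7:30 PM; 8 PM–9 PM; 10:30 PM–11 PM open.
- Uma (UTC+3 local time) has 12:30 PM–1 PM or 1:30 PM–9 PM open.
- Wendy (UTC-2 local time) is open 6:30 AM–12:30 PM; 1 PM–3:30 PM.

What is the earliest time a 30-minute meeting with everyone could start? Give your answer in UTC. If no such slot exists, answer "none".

Omar in UTC: 12:30-18:00 (subtract 1h to convert from UTC+1).
Gita in UTC: 12:30-14:30, 15:00-16:00, 17:30-18:00 (subtract 5h to convert from UTC+5).
Uma in UTC: 09:30-10:00, 10:30-18:00 (subtract 3h to convert from UTC+3).
Wendy in UTC: 08:30-14:30, 15:00-17:30 (add 2h to convert from UTC-2).
Omar ∩ Gita: 12:30-14:30, 15:00-16:00, 17:30-18:00.
Omar ∩ Gita ∩ Uma: 12:30-14:30, 15:00-16:00, 17:30-18:00.
Omar ∩ Gita ∩ Uma ∩ Wendy: 12:30-14:30, 15:00-16:00.
The first common window of at least 30 minutes is 12:30-14:30, so the earliest start is 12:30.

12:30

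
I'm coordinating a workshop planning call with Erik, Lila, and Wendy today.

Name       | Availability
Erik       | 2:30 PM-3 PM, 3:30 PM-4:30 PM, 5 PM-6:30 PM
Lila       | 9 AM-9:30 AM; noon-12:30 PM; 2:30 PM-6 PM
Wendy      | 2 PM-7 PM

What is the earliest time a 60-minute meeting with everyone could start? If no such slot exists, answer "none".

15:30

Erik ∩ Lila: 14:30-15:00, 15:30-16:30, 17:00-18:00.
Erik ∩ Lila ∩ Wendy: 14:30-15:00, 15:30-16:30, 17:00-18:00.
Those are the intersection windows.
The first common window of at least 60 minutes is 15:30-16:30, so the earliest start is 15:30.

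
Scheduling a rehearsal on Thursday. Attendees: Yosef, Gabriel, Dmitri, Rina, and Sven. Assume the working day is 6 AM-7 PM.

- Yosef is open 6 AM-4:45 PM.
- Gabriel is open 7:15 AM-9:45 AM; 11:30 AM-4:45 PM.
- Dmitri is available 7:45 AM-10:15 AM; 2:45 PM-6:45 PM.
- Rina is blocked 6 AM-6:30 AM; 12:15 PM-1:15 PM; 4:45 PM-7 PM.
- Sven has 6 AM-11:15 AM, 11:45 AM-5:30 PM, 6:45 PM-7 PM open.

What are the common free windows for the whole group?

Yosef free: 06:00-16:45.
Gabriel free: 07:15-09:45, 11:30-16:45.
Dmitri free: 07:45-10:15, 14:45-18:45.
Rina free: 06:30-12:15, 13:15-16:45 (invert busy blocks within the working day).
Sven free: 06:00-11:15, 11:45-17:30, 18:45-19:00.
Yosef ∩ Gabriel: 07:15-09:45, 11:30-16:45.
Yosef ∩ Gabriel ∩ Dmitri: 07:45-09:45, 14:45-16:45.
Yosef ∩ Gabriel ∩ Dmitri ∩ Rina: 07:45-09:45, 14:45-16:45.
Yosef ∩ Gabriel ∩ Dmitri ∩ Rina ∩ Sven: 07:45-09:45, 14:45-16:45.

07:45-09:45, 14:45-16:45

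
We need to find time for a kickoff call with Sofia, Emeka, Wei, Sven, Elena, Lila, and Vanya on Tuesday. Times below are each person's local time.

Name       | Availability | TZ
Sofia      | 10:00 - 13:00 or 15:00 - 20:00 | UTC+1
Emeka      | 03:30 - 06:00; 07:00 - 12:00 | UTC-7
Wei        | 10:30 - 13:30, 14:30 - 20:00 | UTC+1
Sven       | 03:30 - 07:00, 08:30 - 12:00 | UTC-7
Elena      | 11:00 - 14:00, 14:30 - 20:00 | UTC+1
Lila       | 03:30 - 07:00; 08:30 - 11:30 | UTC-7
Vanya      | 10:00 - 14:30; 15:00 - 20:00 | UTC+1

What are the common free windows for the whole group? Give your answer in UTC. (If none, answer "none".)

10:30-12:00, 15:30-18:30

Sofia in UTC: 09:00-12:00, 14:00-19:00 (subtract 1h to convert from UTC+1).
Emeka in UTC: 10:30-13:00, 14:00-19:00 (add 7h to convert from UTC-7).
Wei in UTC: 09:30-12:30, 13:30-19:00 (subtract 1h to convert from UTC+1).
Sven in UTC: 10:30-14:00, 15:30-19:00 (add 7h to convert from UTC-7).
Elena in UTC: 10:00-13:00, 13:30-19:00 (subtract 1h to convert from UTC+1).
Lila in UTC: 10:30-14:00, 15:30-18:30 (add 7h to convert from UTC-7).
Vanya in UTC: 09:00-13:30, 14:00-19:00 (subtract 1h to convert from UTC+1).
Sofia ∩ Emeka: 10:30-12:00, 14:00-19:00.
Sofia ∩ Emeka ∩ Wei: 10:30-12:00, 14:00-19:00.
Sofia ∩ Emeka ∩ Wei ∩ Sven: 10:30-12:00, 15:30-19:00.
Sofia ∩ Emeka ∩ Wei ∩ Sven ∩ Elena: 10:30-12:00, 15:30-19:00.
Sofia ∩ Emeka ∩ Wei ∩ Sven ∩ Elena ∩ Lila: 10:30-12:00, 15:30-18:30.
Sofia ∩ Emeka ∩ Wei ∩ Sven ∩ Elena ∩ Lila ∩ Vanya: 10:30-12:00, 15:30-18:30.
So the common availability across everyone is 10:30-12:00, 15:30-18:30.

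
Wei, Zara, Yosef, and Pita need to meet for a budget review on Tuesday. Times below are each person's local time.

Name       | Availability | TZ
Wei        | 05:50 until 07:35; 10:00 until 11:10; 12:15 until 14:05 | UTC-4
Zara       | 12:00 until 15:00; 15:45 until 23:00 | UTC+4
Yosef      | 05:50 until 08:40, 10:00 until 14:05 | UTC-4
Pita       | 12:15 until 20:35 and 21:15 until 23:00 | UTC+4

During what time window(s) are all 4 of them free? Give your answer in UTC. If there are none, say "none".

09:50-11:00, 14:00-15:10, 16:15-16:35, 17:15-18:05

Wei in UTC: 09:50-11:35, 14:00-15:10, 16:15-18:05 (add 4h to convert from UTC-4).
Zara in UTC: 08:00-11:00, 11:45-19:00 (subtract 4h to convert from UTC+4).
Yosef in UTC: 09:50-12:40, 14:00-18:05 (add 4h to convert from UTC-4).
Pita in UTC: 08:15-16:35, 17:15-19:00 (subtract 4h to convert from UTC+4).
Wei ∩ Zara: 09:50-11:00, 14:00-15:10, 16:15-18:05.
Wei ∩ Zara ∩ Yosef: 09:50-11:00, 14:00-15:10, 16:15-18:05.
Wei ∩ Zara ∩ Yosef ∩ Pita: 09:50-11:00, 14:00-15:10, 16:15-16:35, 17:15-18:05.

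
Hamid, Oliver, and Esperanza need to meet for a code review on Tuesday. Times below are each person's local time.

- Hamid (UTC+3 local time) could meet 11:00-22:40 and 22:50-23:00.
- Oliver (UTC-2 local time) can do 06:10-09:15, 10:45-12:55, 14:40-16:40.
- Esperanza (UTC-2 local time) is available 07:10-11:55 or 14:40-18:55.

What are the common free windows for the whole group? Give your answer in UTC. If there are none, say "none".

09:10-11:15, 12:45-13:55, 16:40-18:40

Hamid in UTC: 08:00-19:40, 19:50-20:00 (subtract 3h to convert from UTC+3).
Oliver in UTC: 08:10-11:15, 12:45-14:55, 16:40-18:40 (add 2h to convert from UTC-2).
Esperanza in UTC: 09:10-13:55, 16:40-20:55 (add 2h to convert from UTC-2).
Hamid ∩ Oliver: 08:10-11:15, 12:45-14:55, 16:40-18:40.
Hamid ∩ Oliver ∩ Esperanza: 09:10-11:15, 12:45-13:55, 16:40-18:40.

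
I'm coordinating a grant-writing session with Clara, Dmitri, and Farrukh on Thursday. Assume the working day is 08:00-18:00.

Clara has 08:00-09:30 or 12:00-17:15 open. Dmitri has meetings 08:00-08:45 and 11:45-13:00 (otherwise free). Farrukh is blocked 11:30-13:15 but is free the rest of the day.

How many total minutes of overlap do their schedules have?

Clara free: 08:00-09:30, 12:00-17:15.
Dmitri free: 08:45-11:45, 13:00-18:00 (invert busy blocks within the working day).
Farrukh free: 08:00-11:30, 13:15-18:00 (invert busy blocks within the working day).
Clara ∩ Dmitri: 08:45-09:30, 13:00-17:15.
Clara ∩ Dmitri ∩ Farrukh: 08:45-09:30, 13:15-17:15.
Summing the common windows: 45 + 240 = 285 minutes.

285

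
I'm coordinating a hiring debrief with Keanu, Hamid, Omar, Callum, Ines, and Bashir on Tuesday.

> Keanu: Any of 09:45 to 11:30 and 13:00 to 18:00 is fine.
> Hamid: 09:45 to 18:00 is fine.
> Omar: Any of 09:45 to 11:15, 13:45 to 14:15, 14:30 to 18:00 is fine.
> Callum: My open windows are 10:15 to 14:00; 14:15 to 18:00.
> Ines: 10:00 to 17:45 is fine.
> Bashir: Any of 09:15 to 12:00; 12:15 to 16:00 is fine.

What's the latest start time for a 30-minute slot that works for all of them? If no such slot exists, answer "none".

15:30

Keanu ∩ Hamid: 09:45-11:30, 13:00-18:00.
Keanu ∩ Hamid ∩ Omar: 09:45-11:15, 13:45-14:15, 14:30-18:00.
Keanu ∩ Hamid ∩ Omar ∩ Callum: 10:15-11:15, 13:45-14:00, 14:30-18:00.
Keanu ∩ Hamid ∩ Omar ∩ Callum ∩ Ines: 10:15-11:15, 13:45-14:00, 14:30-17:45.
Keanu ∩ Hamid ∩ Omar ∩ Callum ∩ Ines ∩ Bashir: 10:15-11:15, 13:45-14:00, 14:30-16:00.
The last common window of at least 30 minutes is 14:30-16:00; a 30-minute meeting can start as late as 15:30 and still end by 16:00.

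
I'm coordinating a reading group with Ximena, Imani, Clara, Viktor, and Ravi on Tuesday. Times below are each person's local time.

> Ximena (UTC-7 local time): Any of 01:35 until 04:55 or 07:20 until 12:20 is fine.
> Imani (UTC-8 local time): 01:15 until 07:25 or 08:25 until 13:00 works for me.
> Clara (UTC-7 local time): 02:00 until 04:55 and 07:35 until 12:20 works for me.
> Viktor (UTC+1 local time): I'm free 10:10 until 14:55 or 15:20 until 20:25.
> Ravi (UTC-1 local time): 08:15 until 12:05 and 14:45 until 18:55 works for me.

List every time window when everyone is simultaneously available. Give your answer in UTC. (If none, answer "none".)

09:15-11:55, 16:25-19:20

Ximena in UTC: 08:35-11:55, 14:20-19:20 (add 7h to convert from UTC-7).
Imani in UTC: 09:15-15:25, 16:25-21:00 (add 8h to convert from UTC-8).
Clara in UTC: 09:00-11:55, 14:35-19:20 (add 7h to convert from UTC-7).
Viktor in UTC: 09:10-13:55, 14:20-19:25 (subtract 1h to convert from UTC+1).
Ravi in UTC: 09:15-13:05, 15:45-19:55 (add 1h to convert from UTC-1).
Ximena ∩ Imani: 09:15-11:55, 14:20-15:25, 16:25-19:20.
Ximena ∩ Imani ∩ Clara: 09:15-11:55, 14:35-15:25, 16:25-19:20.
Ximena ∩ Imani ∩ Clara ∩ Viktor: 09:15-11:55, 14:35-15:25, 16:25-19:20.
Ximena ∩ Imani ∩ Clara ∩ Viktor ∩ Ravi: 09:15-11:55, 16:25-19:20.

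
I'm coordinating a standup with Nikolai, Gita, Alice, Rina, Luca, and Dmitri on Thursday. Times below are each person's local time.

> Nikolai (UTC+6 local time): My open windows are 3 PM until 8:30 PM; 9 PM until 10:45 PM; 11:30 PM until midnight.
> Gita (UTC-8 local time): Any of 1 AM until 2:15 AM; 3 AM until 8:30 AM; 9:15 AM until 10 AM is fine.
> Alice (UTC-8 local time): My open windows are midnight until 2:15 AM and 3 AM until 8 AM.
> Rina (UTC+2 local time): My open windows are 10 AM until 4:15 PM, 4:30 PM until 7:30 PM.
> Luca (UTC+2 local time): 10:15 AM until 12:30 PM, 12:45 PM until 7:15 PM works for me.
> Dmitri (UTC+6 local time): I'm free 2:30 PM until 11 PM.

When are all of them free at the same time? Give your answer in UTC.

Nikolai in UTC: 09:00-14:30, 15:00-16:45, 17:30-18:00 (subtract 6h to convert from UTC+6).
Gita in UTC: 09:00-10:15, 11:00-16:30, 17:15-18:00 (add 8h to convert from UTC-8).
Alice in UTC: 08:00-10:15, 11:00-16:00 (add 8h to convert from UTC-8).
Rina in UTC: 08:00-14:15, 14:30-17:30 (subtract 2h to convert from UTC+2).
Luca in UTC: 08:15-10:30, 10:45-17:15 (subtract 2h to convert from UTC+2).
Dmitri in UTC: 08:30-17:00 (subtract 6h to convert from UTC+6).
Nikolai ∩ Gita: 09:00-10:15, 11:00-14:30, 15:00-16:30, 17:30-18:00.
Nikolai ∩ Gita ∩ Alice: 09:00-10:15, 11:00-14:30, 15:00-16:00.
Nikolai ∩ Gita ∩ Alice ∩ Rina: 09:00-10:15, 11:00-14:15, 15:00-16:00.
Nikolai ∩ Gita ∩ Alice ∩ Rina ∩ Luca: 09:00-10:15, 11:00-14:15, 15:00-16:00.
Nikolai ∩ Gita ∩ Alice ∩ Rina ∩ Luca ∩ Dmitri: 09:00-10:15, 11:00-14:15, 15:00-16:00.
So the common availability across everyone is 09:00-10:15, 11:00-14:15, 15:00-16:00.

09:00-10:15, 11:00-14:15, 15:00-16:00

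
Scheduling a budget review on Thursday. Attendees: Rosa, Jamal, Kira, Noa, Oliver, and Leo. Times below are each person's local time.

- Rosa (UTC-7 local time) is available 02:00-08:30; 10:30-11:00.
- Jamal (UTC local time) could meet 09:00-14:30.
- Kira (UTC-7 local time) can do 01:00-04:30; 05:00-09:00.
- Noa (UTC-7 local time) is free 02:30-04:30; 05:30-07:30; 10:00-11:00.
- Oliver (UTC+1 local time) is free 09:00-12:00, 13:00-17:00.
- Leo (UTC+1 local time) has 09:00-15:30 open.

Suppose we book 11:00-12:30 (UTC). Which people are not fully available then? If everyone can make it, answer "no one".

Rosa in UTC: 09:00-15:30, 17:30-18:00 (add 7h to convert from UTC-7).
Jamal in UTC: 09:00-14:30.
Kira in UTC: 08:00-11:30, 12:00-16:00 (add 7h to convert from UTC-7).
Noa in UTC: 09:30-11:30, 12:30-14:30, 17:00-18:00 (add 7h to convert from UTC-7).
Oliver in UTC: 08:00-11:00, 12:00-16:00 (subtract 1h to convert from UTC+1).
Leo in UTC: 08:00-14:30 (subtract 1h to convert from UTC+1).
Rosa: free for 11:00-12:30. Jamal: free for 11:00-12:30. Kira: not fully free for 11:00-12:30. Noa: not fully free for 11:00-12:30. Oliver: not fully free for 11:00-12:30. Leo: free for 11:00-12:30.

Kira, Noa, Oliver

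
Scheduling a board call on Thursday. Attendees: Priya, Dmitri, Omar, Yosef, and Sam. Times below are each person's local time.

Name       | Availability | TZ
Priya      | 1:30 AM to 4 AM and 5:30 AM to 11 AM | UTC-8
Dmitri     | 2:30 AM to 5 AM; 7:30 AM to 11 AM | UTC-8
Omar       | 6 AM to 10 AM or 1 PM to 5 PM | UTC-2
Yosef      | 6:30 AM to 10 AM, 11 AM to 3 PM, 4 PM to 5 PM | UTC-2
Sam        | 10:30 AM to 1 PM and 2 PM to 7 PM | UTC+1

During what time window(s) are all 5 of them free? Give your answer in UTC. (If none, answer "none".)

10:30-12:00, 15:30-17:00

Priya in UTC: 09:30-12:00, 13:30-19:00 (add 8h to convert from UTC-8).
Dmitri in UTC: 10:30-13:00, 15:30-19:00 (add 8h to convert from UTC-8).
Omar in UTC: 08:00-12:00, 15:00-19:00 (add 2h to convert from UTC-2).
Yosef in UTC: 08:30-12:00, 13:00-17:00, 18:00-19:00 (add 2h to convert from UTC-2).
Sam in UTC: 09:30-12:00, 13:00-18:00 (subtract 1h to convert from UTC+1).
Priya ∩ Dmitri: 10:30-12:00, 15:30-19:00.
Priya ∩ Dmitri ∩ Omar: 10:30-12:00, 15:30-19:00.
Priya ∩ Dmitri ∩ Omar ∩ Yosef: 10:30-12:00, 15:30-17:00, 18:00-19:00.
Priya ∩ Dmitri ∩ Omar ∩ Yosef ∩ Sam: 10:30-12:00, 15:30-17:00.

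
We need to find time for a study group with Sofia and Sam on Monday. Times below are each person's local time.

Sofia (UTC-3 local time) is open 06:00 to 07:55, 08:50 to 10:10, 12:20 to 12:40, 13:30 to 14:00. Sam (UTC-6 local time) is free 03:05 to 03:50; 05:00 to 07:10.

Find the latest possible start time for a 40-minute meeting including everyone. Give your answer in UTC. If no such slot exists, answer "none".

12:30

Sofia in UTC: 09:00-10:55, 11:50-13:10, 15:20-15:40, 16:30-17:00 (add 3h to convert from UTC-3).
Sam in UTC: 09:05-09:50, 11:00-13:10 (add 6h to convert from UTC-6).
Sofia ∩ Sam: 09:05-09:50, 11:50-13:10.
So the common availability across everyone is 09:05-09:50, 11:50-13:10.
The last common window of at least 40 minutes is 11:50-13:10; a 40-minute meeting can start as late as 12:30 and still end by 13:10.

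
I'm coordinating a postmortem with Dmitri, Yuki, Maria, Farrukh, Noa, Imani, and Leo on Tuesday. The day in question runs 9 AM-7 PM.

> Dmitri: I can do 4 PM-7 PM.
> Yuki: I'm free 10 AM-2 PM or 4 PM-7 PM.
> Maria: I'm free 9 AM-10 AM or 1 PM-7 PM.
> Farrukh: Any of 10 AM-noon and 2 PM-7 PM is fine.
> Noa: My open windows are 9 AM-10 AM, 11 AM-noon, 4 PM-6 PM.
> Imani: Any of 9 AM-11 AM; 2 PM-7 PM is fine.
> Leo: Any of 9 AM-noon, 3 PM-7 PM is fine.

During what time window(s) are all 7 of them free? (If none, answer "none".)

16:00-18:00

Dmitri ∩ Yuki: 16:00-19:00.
Dmitri ∩ Yuki ∩ Maria: 16:00-19:00.
Dmitri ∩ Yuki ∩ Maria ∩ Farrukh: 16:00-19:00.
Dmitri ∩ Yuki ∩ Maria ∩ Farrukh ∩ Noa: 16:00-18:00.
Dmitri ∩ Yuki ∩ Maria ∩ Farrukh ∩ Noa ∩ Imani: 16:00-18:00.
Dmitri ∩ Yuki ∩ Maria ∩ Farrukh ∩ Noa ∩ Imani ∩ Leo: 16:00-18:00.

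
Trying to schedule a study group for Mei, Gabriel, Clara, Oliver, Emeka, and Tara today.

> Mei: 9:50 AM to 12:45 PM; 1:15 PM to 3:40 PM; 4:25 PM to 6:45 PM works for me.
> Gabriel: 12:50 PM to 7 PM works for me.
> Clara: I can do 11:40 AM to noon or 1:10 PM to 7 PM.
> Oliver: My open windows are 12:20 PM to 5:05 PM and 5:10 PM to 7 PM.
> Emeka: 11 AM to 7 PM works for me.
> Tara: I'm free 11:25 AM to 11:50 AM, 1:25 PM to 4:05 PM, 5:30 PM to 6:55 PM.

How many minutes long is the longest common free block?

135

Mei ∩ Gabriel: 13:15-15:40, 16:25-18:45.
Mei ∩ Gabriel ∩ Clara: 13:15-15:40, 16:25-18:45.
Mei ∩ Gabriel ∩ Clara ∩ Oliver: 13:15-15:40, 16:25-17:05, 17:10-18:45.
Mei ∩ Gabriel ∩ Clara ∩ Oliver ∩ Emeka: 13:15-15:40, 16:25-17:05, 17:10-18:45.
Mei ∩ Gabriel ∩ Clara ∩ Oliver ∩ Emeka ∩ Tara: 13:25-15:40, 17:30-18:45.
The longest is 13:25-15:40 at 135 minutes.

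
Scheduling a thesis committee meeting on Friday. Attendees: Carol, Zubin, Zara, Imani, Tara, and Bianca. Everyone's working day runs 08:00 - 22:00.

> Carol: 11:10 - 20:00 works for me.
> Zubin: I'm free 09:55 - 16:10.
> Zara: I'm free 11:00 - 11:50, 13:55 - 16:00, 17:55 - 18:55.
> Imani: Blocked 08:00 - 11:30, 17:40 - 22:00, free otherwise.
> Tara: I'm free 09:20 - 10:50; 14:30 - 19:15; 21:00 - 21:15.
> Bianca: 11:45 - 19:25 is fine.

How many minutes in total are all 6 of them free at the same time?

90

Carol free: 11:10-20:00.
Zubin free: 09:55-16:10.
Zara free: 11:00-11:50, 13:55-16:00, 17:55-18:55.
Imani free: 11:30-17:40 (invert busy blocks within the working day).
Tara free: 09:20-10:50, 14:30-19:15, 21:00-21:15.
Bianca free: 11:45-19:25.
Carol ∩ Zubin: 11:10-16:10.
Carol ∩ Zubin ∩ Zara: 11:10-11:50, 13:55-16:00.
Carol ∩ Zubin ∩ Zara ∩ Imani: 11:30-11:50, 13:55-16:00.
Carol ∩ Zubin ∩ Zara ∩ Imani ∩ Tara: 14:30-16:00.
Carol ∩ Zubin ∩ Zara ∩ Imani ∩ Tara ∩ Bianca: 14:30-16:00.
Those are the intersection windows.
That's a single block of 90 minutes.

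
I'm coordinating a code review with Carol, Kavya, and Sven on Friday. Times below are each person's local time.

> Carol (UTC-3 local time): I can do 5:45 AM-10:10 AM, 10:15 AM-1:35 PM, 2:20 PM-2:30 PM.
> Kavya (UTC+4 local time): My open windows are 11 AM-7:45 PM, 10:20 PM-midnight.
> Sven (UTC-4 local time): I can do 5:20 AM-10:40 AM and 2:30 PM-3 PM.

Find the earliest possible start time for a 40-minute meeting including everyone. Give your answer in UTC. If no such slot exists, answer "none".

09:20

Carol in UTC: 08:45-13:10, 13:15-16:35, 17:20-17:30 (add 3h to convert from UTC-3).
Kavya in UTC: 07:00-15:45, 18:20-20:00 (subtract 4h to convert from UTC+4).
Sven in UTC: 09:20-14:40, 18:30-19:00 (add 4h to convert from UTC-4).
Carol ∩ Kavya: 08:45-13:10, 13:15-15:45.
Carol ∩ Kavya ∩ Sven: 09:20-13:10, 13:15-14:40.
The first common window of at least 40 minutes is 09:20-13:10, so the earliest start is 09:20.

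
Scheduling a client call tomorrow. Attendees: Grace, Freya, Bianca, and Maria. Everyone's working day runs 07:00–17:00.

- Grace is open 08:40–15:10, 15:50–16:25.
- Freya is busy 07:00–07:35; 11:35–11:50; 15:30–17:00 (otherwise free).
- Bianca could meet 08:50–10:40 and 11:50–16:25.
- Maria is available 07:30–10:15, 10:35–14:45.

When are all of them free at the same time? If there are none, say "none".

Grace free: 08:40-15:10, 15:50-16:25.
Freya free: 07:35-11:35, 11:50-15:30 (invert busy blocks within the working day).
Bianca free: 08:50-10:40, 11:50-16:25.
Maria free: 07:30-10:15, 10:35-14:45.
Grace ∩ Freya: 08:40-11:35, 11:50-15:10.
Grace ∩ Freya ∩ Bianca: 08:50-10:40, 11:50-15:10.
Grace ∩ Freya ∩ Bianca ∩ Maria: 08:50-10:15, 10:35-10:40, 11:50-14:45.

08:50-10:15, 10:35-10:40, 11:50-14:45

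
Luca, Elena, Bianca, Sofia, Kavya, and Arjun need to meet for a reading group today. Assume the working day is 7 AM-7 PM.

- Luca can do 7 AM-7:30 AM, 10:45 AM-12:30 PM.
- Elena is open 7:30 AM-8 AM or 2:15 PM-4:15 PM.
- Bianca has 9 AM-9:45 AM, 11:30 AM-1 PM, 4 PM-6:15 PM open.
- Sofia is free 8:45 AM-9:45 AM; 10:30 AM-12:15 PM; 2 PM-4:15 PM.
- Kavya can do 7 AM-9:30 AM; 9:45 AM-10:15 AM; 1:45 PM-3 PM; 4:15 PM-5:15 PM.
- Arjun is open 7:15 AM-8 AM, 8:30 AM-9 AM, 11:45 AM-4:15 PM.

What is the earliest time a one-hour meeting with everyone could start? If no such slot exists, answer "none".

none

Luca ∩ Elena: ∅.
Luca ∩ Elena ∩ Bianca: ∅.
Luca ∩ Elena ∩ Bianca ∩ Sofia: ∅.
Luca ∩ Elena ∩ Bianca ∩ Sofia ∩ Kavya: ∅.
Luca ∩ Elena ∩ Bianca ∩ Sofia ∩ Kavya ∩ Arjun: ∅.
There is no time when everyone is free.
No common window is at least 60 minutes long.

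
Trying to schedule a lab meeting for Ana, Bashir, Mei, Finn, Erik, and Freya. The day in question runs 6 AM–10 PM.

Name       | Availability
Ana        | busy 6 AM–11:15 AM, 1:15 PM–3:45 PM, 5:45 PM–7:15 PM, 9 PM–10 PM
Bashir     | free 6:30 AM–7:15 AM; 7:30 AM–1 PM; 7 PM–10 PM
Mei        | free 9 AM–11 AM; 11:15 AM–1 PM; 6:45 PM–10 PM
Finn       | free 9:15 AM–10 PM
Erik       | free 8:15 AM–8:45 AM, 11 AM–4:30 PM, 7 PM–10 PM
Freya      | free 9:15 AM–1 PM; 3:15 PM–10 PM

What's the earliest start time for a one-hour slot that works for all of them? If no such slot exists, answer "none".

Ana free: 11:15-13:15, 15:45-17:45, 19:15-21:00 (invert busy blocks within the working day).
Bashir free: 06:30-07:15, 07:30-13:00, 19:00-22:00.
Mei free: 09:00-11:00, 11:15-13:00, 18:45-22:00.
Finn free: 09:15-22:00.
Erik free: 08:15-08:45, 11:00-16:30, 19:00-22:00.
Freya free: 09:15-13:00, 15:15-22:00.
Ana ∩ Bashir: 11:15-13:00, 19:15-21:00.
Ana ∩ Bashir ∩ Mei: 11:15-13:00, 19:15-21:00.
Ana ∩ Bashir ∩ Mei ∩ Finn: 11:15-13:00, 19:15-21:00.
Ana ∩ Bashir ∩ Mei ∩ Finn ∩ Erik: 11:15-13:00, 19:15-21:00.
Ana ∩ Bashir ∩ Mei ∩ Finn ∩ Erik ∩ Freya: 11:15-13:00, 19:15-21:00.
The first common window of at least 60 minutes is 11:15-13:00, so the earliest start is 11:15.

11:15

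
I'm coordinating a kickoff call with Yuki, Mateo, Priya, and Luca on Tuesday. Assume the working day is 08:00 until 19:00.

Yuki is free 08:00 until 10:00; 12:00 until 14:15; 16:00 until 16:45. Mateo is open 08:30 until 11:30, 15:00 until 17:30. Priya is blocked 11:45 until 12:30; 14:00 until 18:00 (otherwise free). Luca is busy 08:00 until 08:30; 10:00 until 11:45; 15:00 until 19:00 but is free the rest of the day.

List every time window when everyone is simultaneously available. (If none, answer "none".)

Yuki free: 08:00-10:00, 12:00-14:15, 16:00-16:45.
Mateo free: 08:30-11:30, 15:00-17:30.
Priya free: 08:00-11:45, 12:30-14:00, 18:00-19:00 (invert busy blocks within the working day).
Luca free: 08:30-10:00, 11:45-15:00 (invert busy blocks within the working day).
Yuki ∩ Mateo: 08:30-10:00, 16:00-16:45.
Yuki ∩ Mateo ∩ Priya: 08:30-10:00.
Yuki ∩ Mateo ∩ Priya ∩ Luca: 08:30-10:00.
So the common availability across everyone is 08:30-10:00.

08:30-10:00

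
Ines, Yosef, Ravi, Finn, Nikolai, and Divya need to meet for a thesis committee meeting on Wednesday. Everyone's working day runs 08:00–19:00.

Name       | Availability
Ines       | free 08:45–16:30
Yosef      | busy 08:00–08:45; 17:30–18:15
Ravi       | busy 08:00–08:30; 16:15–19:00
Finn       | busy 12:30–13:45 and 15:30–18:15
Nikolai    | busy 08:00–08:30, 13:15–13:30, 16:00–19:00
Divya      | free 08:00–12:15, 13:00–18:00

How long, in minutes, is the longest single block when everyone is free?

210

Ines free: 08:45-16:30.
Yosef free: 08:45-17:30, 18:15-19:00 (invert busy blocks within the working day).
Ravi free: 08:30-16:15 (invert busy blocks within the working day).
Finn free: 08:00-12:30, 13:45-15:30, 18:15-19:00 (invert busy blocks within the working day).
Nikolai free: 08:30-13:15, 13:30-16:00 (invert busy blocks within the working day).
Divya free: 08:00-12:15, 13:00-18:00.
Ines ∩ Yosef: 08:45-16:30.
Ines ∩ Yosef ∩ Ravi: 08:45-16:15.
Ines ∩ Yosef ∩ Ravi ∩ Finn: 08:45-12:30, 13:45-15:30.
Ines ∩ Yosef ∩ Ravi ∩ Finn ∩ Nikolai: 08:45-12:30, 13:45-15:30.
Ines ∩ Yosef ∩ Ravi ∩ Finn ∩ Nikolai ∩ Divya: 08:45-12:15, 13:45-15:30.
The longest is 08:45-12:15 at 210 minutes.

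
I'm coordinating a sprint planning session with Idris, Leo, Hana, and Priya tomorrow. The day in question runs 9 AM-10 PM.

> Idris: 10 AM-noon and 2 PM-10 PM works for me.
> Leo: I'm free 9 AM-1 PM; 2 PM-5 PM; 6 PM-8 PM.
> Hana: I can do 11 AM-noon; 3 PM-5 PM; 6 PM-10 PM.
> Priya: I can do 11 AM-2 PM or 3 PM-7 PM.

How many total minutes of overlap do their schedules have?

240

Idris ∩ Leo: 10:00-12:00, 14:00-17:00, 18:00-20:00.
Idris ∩ Leo ∩ Hana: 11:00-12:00, 15:00-17:00, 18:00-20:00.
Idris ∩ Leo ∩ Hana ∩ Priya: 11:00-12:00, 15:00-17:00, 18:00-19:00.
Summing the common windows: 60 + 120 + 60 = 240 minutes.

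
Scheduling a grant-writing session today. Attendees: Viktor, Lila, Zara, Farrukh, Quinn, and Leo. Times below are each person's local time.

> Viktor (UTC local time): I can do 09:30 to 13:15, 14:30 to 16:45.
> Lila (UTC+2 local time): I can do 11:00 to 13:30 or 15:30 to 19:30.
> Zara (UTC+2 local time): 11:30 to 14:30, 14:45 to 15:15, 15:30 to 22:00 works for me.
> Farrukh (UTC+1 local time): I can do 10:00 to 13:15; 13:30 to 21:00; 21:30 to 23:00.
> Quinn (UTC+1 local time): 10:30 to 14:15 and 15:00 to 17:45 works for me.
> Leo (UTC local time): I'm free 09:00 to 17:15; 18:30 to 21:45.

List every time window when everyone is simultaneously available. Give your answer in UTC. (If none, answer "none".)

09:30-11:30, 14:30-16:45

Viktor in UTC: 09:30-13:15, 14:30-16:45.
Lila in UTC: 09:00-11:30, 13:30-17:30 (subtract 2h to convert from UTC+2).
Zara in UTC: 09:30-12:30, 12:45-13:15, 13:30-20:00 (subtract 2h to convert from UTC+2).
Farrukh in UTC: 09:00-12:15, 12:30-20:00, 20:30-22:00 (subtract 1h to convert from UTC+1).
Quinn in UTC: 09:30-13:15, 14:00-16:45 (subtract 1h to convert from UTC+1).
Leo in UTC: 09:00-17:15, 18:30-21:45.
Viktor ∩ Lila: 09:30-11:30, 14:30-16:45.
Viktor ∩ Lila ∩ Zara: 09:30-11:30, 14:30-16:45.
Viktor ∩ Lila ∩ Zara ∩ Farrukh: 09:30-11:30, 14:30-16:45.
Viktor ∩ Lila ∩ Zara ∩ Farrukh ∩ Quinn: 09:30-11:30, 14:30-16:45.
Viktor ∩ Lila ∩ Zara ∩ Farrukh ∩ Quinn ∩ Leo: 09:30-11:30, 14:30-16:45.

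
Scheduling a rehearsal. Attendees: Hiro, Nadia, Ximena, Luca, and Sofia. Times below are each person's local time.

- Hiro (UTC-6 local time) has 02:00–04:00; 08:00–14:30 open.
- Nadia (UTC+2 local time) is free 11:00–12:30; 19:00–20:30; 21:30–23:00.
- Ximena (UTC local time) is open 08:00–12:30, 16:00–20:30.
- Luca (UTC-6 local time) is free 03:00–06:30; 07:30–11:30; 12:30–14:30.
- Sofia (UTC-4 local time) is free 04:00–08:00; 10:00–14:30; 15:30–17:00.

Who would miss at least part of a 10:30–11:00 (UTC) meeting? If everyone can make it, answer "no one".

Hiro, Nadia

Hiro in UTC: 08:00-10:00, 14:00-20:30 (add 6h to convert from UTC-6).
Nadia in UTC: 09:00-10:30, 17:00-18:30, 19:30-21:00 (subtract 2h to convert from UTC+2).
Ximena in UTC: 08:00-12:30, 16:00-20:30.
Luca in UTC: 09:00-12:30, 13:30-17:30, 18:30-20:30 (add 6h to convert from UTC-6).
Sofia in UTC: 08:00-12:00, 14:00-18:30, 19:30-21:00 (add 4h to convert from UTC-4).
Hiro: not fully free for 10:30-11:00. Nadia: not fully free for 10:30-11:00. Ximena: free for 10:30-11:00. Luca: free for 10:30-11:00. Sofia: free for 10:30-11:00.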